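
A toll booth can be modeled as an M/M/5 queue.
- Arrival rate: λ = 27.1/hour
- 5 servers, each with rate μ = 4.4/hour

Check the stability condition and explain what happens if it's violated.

Stability requires ρ = λ/(cμ) < 1
ρ = 27.1/(5 × 4.4) = 27.1/22.00 = 1.2318
Since 1.2318 ≥ 1, the system is UNSTABLE.
Need c > λ/μ = 27.1/4.4 = 6.16.
Minimum servers needed: c = 7.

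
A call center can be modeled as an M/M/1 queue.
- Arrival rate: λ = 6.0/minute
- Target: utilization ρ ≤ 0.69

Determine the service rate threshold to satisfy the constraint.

ρ = λ/μ, so μ = λ/ρ
μ ≥ 6.0/0.69 = 8.6957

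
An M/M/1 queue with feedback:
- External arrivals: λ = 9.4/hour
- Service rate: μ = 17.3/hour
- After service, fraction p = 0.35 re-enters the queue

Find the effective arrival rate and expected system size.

Effective arrival rate: λ_eff = λ/(1-p) = 9.4/(1-0.35) = 9.4/0.65 = 14.461538
ρ = λ_eff/μ = 14.461538/17.3 = 0.8359271
L = ρ/(1-ρ) = 0.8359271/(1-0.8359271) = 5.0949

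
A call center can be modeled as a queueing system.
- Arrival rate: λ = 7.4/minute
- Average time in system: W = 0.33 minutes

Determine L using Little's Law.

Little's Law: L = λW
L = 7.4 × 0.33 = 2.4420 calls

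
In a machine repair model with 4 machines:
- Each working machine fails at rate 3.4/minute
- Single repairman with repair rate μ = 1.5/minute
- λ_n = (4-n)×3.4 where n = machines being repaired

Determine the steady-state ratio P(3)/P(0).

P(3)/P(0) = ∏_{i=0}^{3-1} λ_i/μ_{i+1}
= (4-0)×3.4/1.5 × (4-1)×3.4/1.5 × (4-2)×3.4/1.5
= 279.4951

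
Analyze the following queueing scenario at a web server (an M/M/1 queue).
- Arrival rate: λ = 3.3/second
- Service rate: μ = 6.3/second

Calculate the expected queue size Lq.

ρ = λ/μ = 3.3/6.3 = 0.5238
For M/M/1: Lq = λ²/(μ(μ-λ))
Lq = 10.89/(6.3 × 3.00)
Lq = 0.5762 requests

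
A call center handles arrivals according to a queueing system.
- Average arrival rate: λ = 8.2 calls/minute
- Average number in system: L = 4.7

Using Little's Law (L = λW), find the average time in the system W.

Little's Law: L = λW, so W = L/λ
W = 4.7/8.2 = 0.5732 minutes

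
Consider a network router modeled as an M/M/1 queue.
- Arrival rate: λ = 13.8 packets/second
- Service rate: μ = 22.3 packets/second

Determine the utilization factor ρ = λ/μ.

Server utilization: ρ = λ/μ
ρ = 13.8/22.3 = 0.6188
The server is busy 61.88% of the time.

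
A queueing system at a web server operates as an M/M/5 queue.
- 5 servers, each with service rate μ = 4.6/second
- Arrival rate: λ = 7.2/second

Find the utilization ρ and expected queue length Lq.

Traffic intensity: ρ = λ/(cμ) = 7.2/(5×4.6) = 0.3130
Since ρ = 0.3130 < 1, system is stable.
Offered load a = λ/μ = cρ = 7.2/4.6 = 1.5652
P₀ = [ Σₙ₌₀^4 aⁿ/n! + a^5/(5!(1-ρ)) ]⁻¹
Σ = a^0/0! + a^1/1! + a^2/2! + a^3/3! + a^4/4! = 1.0000 + 1.5652 + 1.2250 + 0.6391 + 0.2501 = 4.6794
a^5/(5!(1-ρ)) = 9.3945/(120 × 0.6870) = 0.1140
P₀ = 1/(4.6794 + 0.1140) = 0.2086
Lq = P₀·a^5·ρ / (5!(1-ρ)²) = 0.2086 × 9.3945 × 0.3130 / (120 × 0.4719) = 0.01083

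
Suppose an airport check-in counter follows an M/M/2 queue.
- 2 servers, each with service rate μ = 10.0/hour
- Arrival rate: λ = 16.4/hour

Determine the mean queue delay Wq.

Traffic intensity: ρ = λ/(cμ) = 16.4/(2×10.0) = 0.8200
Since ρ = 0.8200 < 1, system is stable.
Offered load a = λ/μ = cρ = 16.4/10.0 = 1.6400
P₀ = [ Σₙ₌₀^1 aⁿ/n! + a^2/(2!(1-ρ)) ]⁻¹
Σ = a^0/0! + a^1/1! = 1.0000 + 1.6400 = 2.6400
a^2/(2!(1-ρ)) = 2.6896/(2 × 0.1800) = 7.4711
P₀ = 1/(2.6400 + 7.4711) = 0.09890
Lq = P₀·a^2·ρ / (2!(1-ρ)²) = 0.09890 × 2.6896 × 0.8200 / (2 × 0.03240) = 3.3661
Wq = Lq/λ = 3.3661/16.4 = 0.2053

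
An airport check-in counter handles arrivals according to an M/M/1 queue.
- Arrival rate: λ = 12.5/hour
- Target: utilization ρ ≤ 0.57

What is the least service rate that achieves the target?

ρ = λ/μ, so μ = λ/ρ
μ ≥ 12.5/0.57 = 21.9298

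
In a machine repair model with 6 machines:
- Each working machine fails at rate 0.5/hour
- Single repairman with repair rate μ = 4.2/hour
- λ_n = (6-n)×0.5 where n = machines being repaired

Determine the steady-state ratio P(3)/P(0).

P(3)/P(0) = ∏_{i=0}^{3-1} λ_i/μ_{i+1}
= (6-0)×0.5/4.2 × (6-1)×0.5/4.2 × (6-2)×0.5/4.2
= 0.2025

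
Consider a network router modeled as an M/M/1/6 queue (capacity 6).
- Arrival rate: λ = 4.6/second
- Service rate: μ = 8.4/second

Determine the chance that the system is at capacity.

ρ = λ/μ = 4.6/8.4 = 0.54762
P₀ = (1-ρ)/(1-ρ^(K+1)) = (1-0.54762)/(1-0.54762^7) = 0.4524/0.9852 = 0.4592
P_K = P₀×ρ^K = 0.4592 × 0.54762^6 = 0.4592 × 0.02697 = 0.01238
Blocking probability = 1.24%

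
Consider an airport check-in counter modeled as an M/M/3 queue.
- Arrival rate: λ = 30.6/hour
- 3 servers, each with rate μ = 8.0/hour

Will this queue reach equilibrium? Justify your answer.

Stability requires ρ = λ/(cμ) < 1
ρ = 30.6/(3 × 8.0) = 30.6/24.00 = 1.2750
Since 1.2750 ≥ 1, the system is UNSTABLE.
Need c > λ/μ = 30.6/8.0 = 3.83.
Minimum servers needed: c = 4.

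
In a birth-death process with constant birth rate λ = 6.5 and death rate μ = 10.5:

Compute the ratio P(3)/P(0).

For constant rates: P(n)/P(0) = (λ/μ)^n
P(3)/P(0) = (6.5/10.5)^3 = 0.6190^3 = 0.2372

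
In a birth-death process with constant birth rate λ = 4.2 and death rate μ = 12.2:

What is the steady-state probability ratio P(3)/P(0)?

For constant rates: P(n)/P(0) = (λ/μ)^n
P(3)/P(0) = (4.2/12.2)^3 = 0.34426^3 = 0.04080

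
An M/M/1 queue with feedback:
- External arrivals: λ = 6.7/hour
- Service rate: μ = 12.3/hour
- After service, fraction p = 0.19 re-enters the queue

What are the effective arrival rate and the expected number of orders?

Effective arrival rate: λ_eff = λ/(1-p) = 6.7/(1-0.19) = 6.7/0.81 = 8.2716
ρ = λ_eff/μ = 8.2716/12.3 = 0.67249
L = ρ/(1-ρ) = 0.67249/(1-0.67249) = 2.0533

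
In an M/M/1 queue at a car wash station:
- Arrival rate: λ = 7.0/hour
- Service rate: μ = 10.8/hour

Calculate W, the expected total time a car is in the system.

First, compute utilization: ρ = λ/μ = 7.0/10.8 = 0.6481
For M/M/1: W = 1/(μ-λ)
W = 1/(10.8-7.0) = 1/3.80
W = 0.2632 hours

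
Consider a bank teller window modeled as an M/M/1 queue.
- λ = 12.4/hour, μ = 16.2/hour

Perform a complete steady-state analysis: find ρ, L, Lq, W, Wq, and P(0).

Step 1: ρ = λ/μ = 12.4/16.2 = 0.7654
Step 2: L = λ/(μ-λ) = 12.4/3.80 = 3.2632
Step 3: Lq = λ²/(μ(μ-λ)) = 153.76/(16.2×3.80) = 2.4977
Step 4: W = 1/(μ-λ) = 1/3.80 = 0.26316
Step 5: Wq = λ/(μ(μ-λ)) = 12.4/(16.2×3.80) = 0.2014
Step 6: P(0) = 1-ρ = 0.2346
Verify: L = λW = 12.4×0.26316 = 3.2632 ✔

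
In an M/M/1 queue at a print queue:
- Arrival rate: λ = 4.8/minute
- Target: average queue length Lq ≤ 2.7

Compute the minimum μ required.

For M/M/1: Lq = λ²/(μ(μ-λ))
Need Lq ≤ 2.7, i.e. μ(μ-λ) ≥ λ²/2.7
μ² - 4.8μ - 23.04/2.7 ≥ 0  →  μ² - 4.8μ - 8.533333333 ≥ 0
Quadratic formula (positive root): μ = [λ + √(λ² + 4×8.533333333)]/2
Discriminant: 23.04 + 4×8.533333333 = 57.17333333, √57.17333333 = 7.56131
μ ≥ (4.8 + 7.56131)/2 = 6.1807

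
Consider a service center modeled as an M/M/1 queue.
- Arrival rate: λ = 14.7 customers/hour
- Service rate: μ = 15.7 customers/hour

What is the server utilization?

Server utilization: ρ = λ/μ
ρ = 14.7/15.7 = 0.9363
The server is busy 93.63% of the time.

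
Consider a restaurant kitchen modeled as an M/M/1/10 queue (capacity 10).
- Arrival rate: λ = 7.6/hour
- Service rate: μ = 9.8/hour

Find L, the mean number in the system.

ρ = λ/μ = 7.6/9.8 = 0.77551
P₀ = (1-ρ)/(1-ρ^(K+1)) = (1-0.77551)/(1-0.77551^11) = 0.2245/0.9390 = 0.2391
P_K = P₀×ρ^K = 0.2391 × 0.77551^10 = 0.2391 × 0.07868 = 0.01881
L = ρ[1 - (K+1)ρ^K + Kρ^(K+1)] / [(1-ρ)(1-ρ^(K+1))]
L = 0.77551 × (1 - 11×0.078682 + 10×0.061018) / ((1 - 0.77551) × (1 - 0.061018)) = 2.7397 orders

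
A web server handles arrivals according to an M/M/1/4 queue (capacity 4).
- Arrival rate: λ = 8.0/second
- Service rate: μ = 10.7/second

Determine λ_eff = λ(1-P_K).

ρ = λ/μ = 8.0/10.7 = 0.74766
P₀ = (1-ρ)/(1-ρ^(K+1)) = (1-0.74766)/(1-0.74766^5) = 0.25234/0.76637 = 0.3293
P_K = P₀×ρ^K = 0.3293 × 0.74766^4 = 0.3293 × 0.3125 = 0.1029
λ_eff = λ(1-P_K) = 8.0 × (1 - 0.10289) = 8.0 × 0.89711 = 7.1769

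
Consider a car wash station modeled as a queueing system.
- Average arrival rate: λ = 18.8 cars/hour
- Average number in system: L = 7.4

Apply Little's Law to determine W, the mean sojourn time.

Little's Law: L = λW, so W = L/λ
W = 7.4/18.8 = 0.3936 hours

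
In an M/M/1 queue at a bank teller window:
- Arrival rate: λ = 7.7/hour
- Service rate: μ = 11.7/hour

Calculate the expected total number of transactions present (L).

ρ = λ/μ = 7.7/11.7 = 0.6581
For M/M/1: L = λ/(μ-λ)
L = 7.7/(11.7-7.7) = 7.7/4.00
L = 1.9250 transactions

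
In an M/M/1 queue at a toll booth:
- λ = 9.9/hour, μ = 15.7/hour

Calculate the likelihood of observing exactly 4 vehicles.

ρ = λ/μ = 9.9/15.7 = 0.6306
P(n) = (1-ρ)ρⁿ
P(4) = (1-0.6306) × 0.6306^4
P(4) = 0.36940 × 0.15813
P(4) = 0.05841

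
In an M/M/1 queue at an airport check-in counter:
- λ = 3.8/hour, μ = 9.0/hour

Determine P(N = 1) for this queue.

ρ = λ/μ = 3.8/9.0 = 0.42222
P(n) = (1-ρ)ρⁿ
P(1) = (1-0.42222) × 0.42222^1
P(1) = 0.57778 × 0.42222
P(1) = 0.2440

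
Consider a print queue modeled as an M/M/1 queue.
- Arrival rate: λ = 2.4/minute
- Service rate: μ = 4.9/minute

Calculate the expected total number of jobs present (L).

ρ = λ/μ = 2.4/4.9 = 0.4898
For M/M/1: L = λ/(μ-λ)
L = 2.4/(4.9-2.4) = 2.4/2.50
L = 0.9600 jobs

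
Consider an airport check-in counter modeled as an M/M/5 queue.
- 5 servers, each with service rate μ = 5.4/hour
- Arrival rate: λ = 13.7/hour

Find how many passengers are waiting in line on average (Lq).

Traffic intensity: ρ = λ/(cμ) = 13.7/(5×5.4) = 0.5074
Since ρ = 0.5074 < 1, system is stable.
Offered load a = λ/μ = cρ = 13.7/5.4 = 2.5370
P₀ = [ Σₙ₌₀^4 aⁿ/n! + a^5/(5!(1-ρ)) ]⁻¹
Σ = a^0/0! + a^1/1! + a^2/2! + a^3/3! + a^4/4! = 1.00000 + 2.53704 + 3.21828 + 2.72163 + 1.72622 = 11.2032
a^5/(5!(1-ρ)) = 105.1076/(120 × 0.4926) = 1.7781
P₀ = 1/(11.2032 + 1.7781) = 0.07703
Lq = P₀·a^5·ρ / (5!(1-ρ)²) = 0.07703 × 105.1076 × 0.5074 / (120 × 0.2426) = 0.1411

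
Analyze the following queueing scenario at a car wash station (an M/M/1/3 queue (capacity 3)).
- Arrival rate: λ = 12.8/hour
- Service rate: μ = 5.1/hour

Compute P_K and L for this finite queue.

ρ = λ/μ = 12.8/5.1 = 2.5098
P₀ = (1-ρ)/(1-ρ^(K+1)) = (1-2.5098)/(1-2.5098^4) = -1.5098/-38.6786 = 0.03903
P_K = P₀×ρ^K = 0.039034 × 2.5098^3 = 0.039034 × 15.8095 = 0.6171
Blocking probability P_3 = 0.6171 (61.71%)
L = ρ[1 - (K+1)ρ^K + Kρ^(K+1)] / [(1-ρ)(1-ρ^(K+1))]
L = 2.5098 × (1 - 4×15.8095 + 3×39.6786) / ((1 - 2.5098) × (1 - 39.6786)) = 2.4411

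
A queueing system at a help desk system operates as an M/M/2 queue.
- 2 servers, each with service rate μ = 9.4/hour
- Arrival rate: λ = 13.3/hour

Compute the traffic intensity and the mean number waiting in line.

Traffic intensity: ρ = λ/(cμ) = 13.3/(2×9.4) = 0.7074
Since ρ = 0.7074 < 1, system is stable.
Offered load a = λ/μ = cρ = 13.3/9.4 = 1.4149
P₀ = [ Σₙ₌₀^1 aⁿ/n! + a^2/(2!(1-ρ)) ]⁻¹
Σ = a^0/0! + a^1/1! = 1.0000 + 1.4149 = 2.4149
a^2/(2!(1-ρ)) = 2.0019/(2 × 0.29255) = 3.4215
P₀ = 1/(2.4149 + 3.4215) = 0.1713
Lq = P₀·a^2·ρ / (2!(1-ρ)²) = 0.17134 × 2.0019 × 0.70745 / (2 × 0.085587) = 1.4176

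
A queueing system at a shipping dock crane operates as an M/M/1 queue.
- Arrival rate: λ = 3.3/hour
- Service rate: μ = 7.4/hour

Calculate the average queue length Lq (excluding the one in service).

ρ = λ/μ = 3.3/7.4 = 0.4459
For M/M/1: Lq = λ²/(μ(μ-λ))
Lq = 10.89/(7.4 × 4.10)
Lq = 0.3589 containers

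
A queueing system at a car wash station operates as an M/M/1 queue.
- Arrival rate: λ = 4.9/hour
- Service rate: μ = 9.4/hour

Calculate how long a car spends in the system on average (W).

First, compute utilization: ρ = λ/μ = 4.9/9.4 = 0.5213
For M/M/1: W = 1/(μ-λ)
W = 1/(9.4-4.9) = 1/4.50
W = 0.2222 hours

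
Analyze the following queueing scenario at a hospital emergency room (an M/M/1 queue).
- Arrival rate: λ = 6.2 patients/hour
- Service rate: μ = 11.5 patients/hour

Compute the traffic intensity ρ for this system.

Server utilization: ρ = λ/μ
ρ = 6.2/11.5 = 0.5391
The server is busy 53.91% of the time.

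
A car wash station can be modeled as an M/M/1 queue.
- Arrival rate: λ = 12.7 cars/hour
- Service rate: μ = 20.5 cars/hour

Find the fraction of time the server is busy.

Server utilization: ρ = λ/μ
ρ = 12.7/20.5 = 0.6195
The server is busy 61.95% of the time.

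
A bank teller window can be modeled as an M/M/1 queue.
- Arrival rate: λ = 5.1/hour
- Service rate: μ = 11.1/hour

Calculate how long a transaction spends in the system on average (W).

First, compute utilization: ρ = λ/μ = 5.1/11.1 = 0.4595
For M/M/1: W = 1/(μ-λ)
W = 1/(11.1-5.1) = 1/6.00
W = 0.1667 hours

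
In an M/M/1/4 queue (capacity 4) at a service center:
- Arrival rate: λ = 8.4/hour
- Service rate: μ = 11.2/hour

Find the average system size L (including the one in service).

ρ = λ/μ = 8.4/11.2 = 0.7500
P₀ = (1-ρ)/(1-ρ^(K+1)) = (1-0.7500)/(1-0.7500^5) = 0.2500/0.7627 = 0.3278
P_K = P₀×ρ^K = 0.3278 × 0.7500^4 = 0.3278 × 0.3164 = 0.1037
L = ρ[1 - (K+1)ρ^K + Kρ^(K+1)] / [(1-ρ)(1-ρ^(K+1))]
L = 0.7500 × (1 - 5×0.3164 + 4×0.2373) / ((1 - 0.7500) × (1 - 0.2373)) = 1.4443 customers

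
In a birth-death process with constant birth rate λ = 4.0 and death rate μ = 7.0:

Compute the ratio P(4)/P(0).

For constant rates: P(n)/P(0) = (λ/μ)^n
P(4)/P(0) = (4.0/7.0)^4 = 0.5714^4 = 0.1066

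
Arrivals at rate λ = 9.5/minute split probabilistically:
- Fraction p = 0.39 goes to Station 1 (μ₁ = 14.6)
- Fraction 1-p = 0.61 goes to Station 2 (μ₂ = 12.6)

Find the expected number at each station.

Effective rates: λ₁ = 9.5×0.39 = 3.705, λ₂ = 9.5×0.61 = 5.795
Station 1: ρ₁ = 3.705/14.6 = 0.2538, L₁ = ρ₁/(1-ρ₁) = 0.2538/(1-0.2538) = 0.3401
Station 2: ρ₂ = 5.795/12.6 = 0.45992, L₂ = ρ₂/(1-ρ₂) = 0.45992/(1-0.45992) = 0.8516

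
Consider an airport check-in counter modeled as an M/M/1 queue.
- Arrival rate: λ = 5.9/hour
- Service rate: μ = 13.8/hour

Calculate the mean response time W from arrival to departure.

First, compute utilization: ρ = λ/μ = 5.9/13.8 = 0.4275
For M/M/1: W = 1/(μ-λ)
W = 1/(13.8-5.9) = 1/7.90
W = 0.1266 hours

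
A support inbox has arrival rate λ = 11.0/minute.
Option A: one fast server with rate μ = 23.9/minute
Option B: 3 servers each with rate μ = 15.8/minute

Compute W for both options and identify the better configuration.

Option A: single server μ = 23.9 (M/M/1)
  ρ_A = 11.0/23.9 = 0.4603
  W_A = 1/(μ-λ) = 1/(23.9-11.0) = 1/12.90 = 0.07752

Option B: 3 servers μ = 15.8 (M/M/3)
  ρ_B = λ/(cμ) = 11.0/(3×15.8) = 0.2321
  Offered load a = λ/μ = cρ = 11.0/15.8 = 0.6962
  P₀ = [ Σₙ₌₀^2 aⁿ/n! + a^3/(3!(1-ρ)) ]⁻¹
  Σ = a^0/0! + a^1/1! + a^2/2! = 1.00000 + 0.696203 + 0.242349 = 1.9386
  a^3/(3!(1-ρ)) = 0.33745/(6 × 0.76793) = 0.07324
  P₀ = 1/(1.9386 + 0.07324) = 0.4971
  Lq = P₀·a^3·ρ / (3!(1-ρ)²) = 0.4971 × 0.3374 × 0.2321 / (6 × 0.5897) = 0.01100
  Wq_B = Lq/λ = 0.01100/11.0 = 0.001000
  W_B = Wq_B + 1/μ = 0.001000 + 0.06329 = 0.06429

Since W_B = 0.06429 < W_A = 0.07752, Option B (multiple servers) has the shorter time in system.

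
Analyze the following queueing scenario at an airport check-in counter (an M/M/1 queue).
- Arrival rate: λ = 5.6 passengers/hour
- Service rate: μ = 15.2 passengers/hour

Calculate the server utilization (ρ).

Server utilization: ρ = λ/μ
ρ = 5.6/15.2 = 0.3684
The server is busy 36.84% of the time.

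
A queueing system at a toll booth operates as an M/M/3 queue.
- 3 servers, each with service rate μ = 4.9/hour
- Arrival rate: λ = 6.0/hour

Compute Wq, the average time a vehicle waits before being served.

Traffic intensity: ρ = λ/(cμ) = 6.0/(3×4.9) = 0.4082
Since ρ = 0.4082 < 1, system is stable.
Offered load a = λ/μ = cρ = 6.0/4.9 = 1.2245
P₀ = [ Σₙ₌₀^2 aⁿ/n! + a^3/(3!(1-ρ)) ]⁻¹
Σ = a^0/0! + a^1/1! + a^2/2! = 1.0000 + 1.2245 + 0.7497 = 2.9742
a^3/(3!(1-ρ)) = 1.8360/(6 × 0.59184) = 0.5170
P₀ = 1/(2.9742 + 0.5170) = 0.2864
Lq = P₀·a^3·ρ / (3!(1-ρ)²) = 0.2864 × 1.8360 × 0.4082 / (6 × 0.3503) = 0.1021
Wq = Lq/λ = 0.1021/6.0 = 0.01702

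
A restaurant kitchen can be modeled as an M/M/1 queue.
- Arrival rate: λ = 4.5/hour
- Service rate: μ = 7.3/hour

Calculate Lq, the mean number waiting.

ρ = λ/μ = 4.5/7.3 = 0.6164
For M/M/1: Lq = λ²/(μ(μ-λ))
Lq = 20.25/(7.3 × 2.80)
Lq = 0.9907 orders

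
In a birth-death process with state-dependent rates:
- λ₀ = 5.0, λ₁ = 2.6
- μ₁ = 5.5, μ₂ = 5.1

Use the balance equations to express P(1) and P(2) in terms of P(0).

Balance equations:
State 0: λ₀P₀ = μ₁P₁ → P₁ = (λ₀/μ₁)P₀ = (5.0/5.5)P₀ = 0.9091P₀
State 1: P₂ = (λ₀λ₁)/(μ₁μ₂)P₀ = (5.0×2.6)/(5.5×5.1)P₀ = 0.4635P₀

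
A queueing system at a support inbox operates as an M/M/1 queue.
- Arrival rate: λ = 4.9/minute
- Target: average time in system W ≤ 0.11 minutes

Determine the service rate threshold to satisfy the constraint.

For M/M/1: W = 1/(μ-λ)
Need W ≤ 0.11, so 1/(μ-λ) ≤ 0.11
μ - λ ≥ 1/0.11 = 9.0909
μ ≥ 4.9 + 9.0909 = 13.9909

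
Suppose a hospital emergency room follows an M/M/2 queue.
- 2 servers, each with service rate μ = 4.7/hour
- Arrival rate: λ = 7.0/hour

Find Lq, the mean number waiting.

Traffic intensity: ρ = λ/(cμ) = 7.0/(2×4.7) = 0.7447
Since ρ = 0.7447 < 1, system is stable.
Offered load a = λ/μ = cρ = 7.0/4.7 = 1.4894
P₀ = [ Σₙ₌₀^1 aⁿ/n! + a^2/(2!(1-ρ)) ]⁻¹
Σ = a^0/0! + a^1/1! = 1.0000 + 1.4894 = 2.4894
a^2/(2!(1-ρ)) = 2.2182/(2 × 0.25532) = 4.3440
P₀ = 1/(2.4894 + 4.3440) = 0.1463
Lq = P₀·a^2·ρ / (2!(1-ρ)²) = 0.14634 × 2.2182 × 0.74468 / (2 × 0.065188) = 1.8541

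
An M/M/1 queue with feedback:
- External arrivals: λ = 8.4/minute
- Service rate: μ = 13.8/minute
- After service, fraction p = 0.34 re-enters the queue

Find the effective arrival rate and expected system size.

Effective arrival rate: λ_eff = λ/(1-p) = 8.4/(1-0.34) = 8.4/0.66 = 12.72727
ρ = λ_eff/μ = 12.72727/13.8 = 0.922266
L = ρ/(1-ρ) = 0.922266/(1-0.922266) = 11.8644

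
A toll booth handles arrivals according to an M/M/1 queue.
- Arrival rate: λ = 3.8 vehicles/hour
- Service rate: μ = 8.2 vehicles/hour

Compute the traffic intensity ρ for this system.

Server utilization: ρ = λ/μ
ρ = 3.8/8.2 = 0.4634
The server is busy 46.34% of the time.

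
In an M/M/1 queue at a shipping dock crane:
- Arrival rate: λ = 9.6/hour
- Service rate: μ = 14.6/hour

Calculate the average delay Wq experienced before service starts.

First, compute utilization: ρ = λ/μ = 9.6/14.6 = 0.6575
For M/M/1: Wq = λ/(μ(μ-λ))
Wq = 9.6/(14.6 × (14.6-9.6))
Wq = 9.6/(14.6 × 5.00)
Wq = 0.1315 hours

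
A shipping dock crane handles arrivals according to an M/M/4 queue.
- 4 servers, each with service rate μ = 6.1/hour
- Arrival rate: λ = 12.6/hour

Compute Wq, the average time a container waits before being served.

Traffic intensity: ρ = λ/(cμ) = 12.6/(4×6.1) = 0.5164
Since ρ = 0.5164 < 1, system is stable.
Offered load a = λ/μ = cρ = 12.6/6.1 = 2.0656
P₀ = [ Σₙ₌₀^3 aⁿ/n! + a^4/(4!(1-ρ)) ]⁻¹
Σ = a^0/0! + a^1/1! + a^2/2! + a^3/3! = 1.0000 + 2.0656 + 2.1333 + 1.4688 = 6.6677
a^4/(4!(1-ρ)) = 18.2038/(24 × 0.4836) = 1.5684
P₀ = 1/(6.6677 + 1.5684) = 0.1214
Lq = P₀·a^4·ρ / (4!(1-ρ)²) = 0.1214 × 18.2038 × 0.5164 / (24 × 0.2339) = 0.2033
Wq = Lq/λ = 0.20334/12.6 = 0.01614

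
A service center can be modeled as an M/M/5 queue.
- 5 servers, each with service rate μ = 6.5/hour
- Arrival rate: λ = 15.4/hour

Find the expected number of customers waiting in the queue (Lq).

Traffic intensity: ρ = λ/(cμ) = 15.4/(5×6.5) = 0.4738
Since ρ = 0.4738 < 1, system is stable.
Offered load a = λ/μ = cρ = 15.4/6.5 = 2.3692
P₀ = [ Σₙ₌₀^4 aⁿ/n! + a^5/(5!(1-ρ)) ]⁻¹
Σ = a^0/0! + a^1/1! + a^2/2! + a^3/3! + a^4/4! = 1.0000 + 2.3692 + 2.8066 + 2.2165 + 1.3129 = 9.7052
a^5/(5!(1-ρ)) = 74.6512/(120 × 0.52615) = 1.1823
P₀ = 1/(9.7052 + 1.1823) = 0.09185
Lq = P₀·a^5·ρ / (5!(1-ρ)²) = 0.091848 × 74.6512 × 0.47385 / (120 × 0.27684) = 0.09780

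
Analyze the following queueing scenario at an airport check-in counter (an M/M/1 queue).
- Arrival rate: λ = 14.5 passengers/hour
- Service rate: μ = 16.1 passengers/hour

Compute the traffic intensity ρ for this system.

Server utilization: ρ = λ/μ
ρ = 14.5/16.1 = 0.9006
The server is busy 90.06% of the time.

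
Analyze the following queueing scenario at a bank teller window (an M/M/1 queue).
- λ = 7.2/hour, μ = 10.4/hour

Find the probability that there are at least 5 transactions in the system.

ρ = λ/μ = 7.2/10.4 = 0.6923
P(N ≥ n) = ρⁿ
P(N ≥ 5) = 0.6923^5
P(N ≥ 5) = 0.1590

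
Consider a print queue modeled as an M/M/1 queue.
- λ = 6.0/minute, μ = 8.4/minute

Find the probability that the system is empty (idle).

ρ = λ/μ = 6.0/8.4 = 0.7143
P(0) = 1 - ρ = 1 - 0.7143 = 0.2857
The server is idle 28.57% of the time.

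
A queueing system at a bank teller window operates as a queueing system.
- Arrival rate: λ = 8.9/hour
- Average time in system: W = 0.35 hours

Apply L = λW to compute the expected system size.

Little's Law: L = λW
L = 8.9 × 0.35 = 3.1150 transactions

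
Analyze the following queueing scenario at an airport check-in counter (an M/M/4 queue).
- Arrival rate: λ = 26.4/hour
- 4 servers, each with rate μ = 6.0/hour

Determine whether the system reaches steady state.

Stability requires ρ = λ/(cμ) < 1
ρ = 26.4/(4 × 6.0) = 26.4/24.00 = 1.1000
Since 1.1000 ≥ 1, the system is UNSTABLE.
Need c > λ/μ = 26.4/6.0 = 4.40.
Minimum servers needed: c = 5.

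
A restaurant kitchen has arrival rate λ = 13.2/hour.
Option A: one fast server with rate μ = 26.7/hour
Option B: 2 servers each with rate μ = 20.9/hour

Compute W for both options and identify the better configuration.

Option A: single server μ = 26.7 (M/M/1)
  ρ_A = 13.2/26.7 = 0.4944
  W_A = 1/(μ-λ) = 1/(26.7-13.2) = 1/13.50 = 0.07407

Option B: 2 servers μ = 20.9 (M/M/2)
  ρ_B = λ/(cμ) = 13.2/(2×20.9) = 0.3158
  Offered load a = λ/μ = cρ = 13.2/20.9 = 0.6316
  P₀ = [ Σₙ₌₀^1 aⁿ/n! + a^2/(2!(1-ρ)) ]⁻¹
  Σ = a^0/0! + a^1/1! = 1.0000 + 0.6316 = 1.6316
  a^2/(2!(1-ρ)) = 0.3989/(2 × 0.6842) = 0.2915
  P₀ = 1/(1.6316 + 0.2915) = 0.5200
  Lq = P₀·a^2·ρ / (2!(1-ρ)²) = 0.52000 × 0.39889 × 0.31579 / (2 × 0.46814) = 0.06996
  Wq_B = Lq/λ = 0.06996/13.2 = 0.005300
  W_B = Wq_B + 1/μ = 0.005300 + 0.04785 = 0.05315

Since W_B = 0.05315 < W_A = 0.07407, Option B (multiple servers) has the shorter time in system.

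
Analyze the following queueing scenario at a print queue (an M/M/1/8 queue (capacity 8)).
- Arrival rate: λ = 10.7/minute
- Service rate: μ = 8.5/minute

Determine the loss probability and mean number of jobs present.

ρ = λ/μ = 10.7/8.5 = 1.258824
P₀ = (1-ρ)/(1-ρ^(K+1)) = (1-1.258824)/(1-1.258824^9) = -0.25882/-6.9375 = 0.03731
P_K = P₀×ρ^K = 0.037308 × 1.258824^8 = 0.037308 × 6.3055 = 0.2352
Blocking probability P_8 = 0.2352 (23.52%)
L = ρ[1 - (K+1)ρ^K + Kρ^(K+1)] / [(1-ρ)(1-ρ^(K+1))]
L = 1.258824 × (1 - 9×6.30551 + 8×7.93753) / ((1 - 1.258824) × (1 - 7.93753)) = 5.4337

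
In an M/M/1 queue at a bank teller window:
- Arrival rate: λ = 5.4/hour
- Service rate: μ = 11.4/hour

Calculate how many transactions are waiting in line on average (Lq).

ρ = λ/μ = 5.4/11.4 = 0.4737
For M/M/1: Lq = λ²/(μ(μ-λ))
Lq = 29.16/(11.4 × 6.00)
Lq = 0.4263 transactions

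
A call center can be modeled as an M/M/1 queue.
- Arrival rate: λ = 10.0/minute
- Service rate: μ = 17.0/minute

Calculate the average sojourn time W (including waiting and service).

First, compute utilization: ρ = λ/μ = 10.0/17.0 = 0.5882
For M/M/1: W = 1/(μ-λ)
W = 1/(17.0-10.0) = 1/7.00
W = 0.1429 minutes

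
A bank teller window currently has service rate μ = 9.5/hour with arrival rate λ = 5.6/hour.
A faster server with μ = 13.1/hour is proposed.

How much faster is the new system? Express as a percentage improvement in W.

System 1: ρ₁ = 5.6/9.5 = 0.5895, W₁ = 1/(9.5-5.6) = 0.25641
System 2: ρ₂ = 5.6/13.1 = 0.4275, W₂ = 1/(13.1-5.6) = 0.13333
Improvement: (W₁-W₂)/W₁ = (0.25641-0.13333)/0.25641 = 48.00%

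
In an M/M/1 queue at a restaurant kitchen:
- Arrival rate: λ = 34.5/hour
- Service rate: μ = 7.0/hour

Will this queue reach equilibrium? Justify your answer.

Stability requires ρ = λ/(cμ) < 1
ρ = 34.5/(1 × 7.0) = 34.5/7.00 = 4.9286
Since 4.9286 ≥ 1, the system is UNSTABLE.
Queue grows without bound. Need μ > λ = 34.5.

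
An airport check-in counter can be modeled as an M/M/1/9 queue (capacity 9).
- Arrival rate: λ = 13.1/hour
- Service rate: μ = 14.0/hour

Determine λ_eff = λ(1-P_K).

ρ = λ/μ = 13.1/14.0 = 0.935714
P₀ = (1-ρ)/(1-ρ^(K+1)) = (1-0.935714)/(1-0.935714^10) = 0.06429/0.4854 = 0.1324
P_K = P₀×ρ^K = 0.13243 × 0.935714^9 = 0.13243 × 0.54991 = 0.07282
λ_eff = λ(1-P_K) = 13.1 × (1 - 0.072822) = 13.1 × 0.927178 = 12.1460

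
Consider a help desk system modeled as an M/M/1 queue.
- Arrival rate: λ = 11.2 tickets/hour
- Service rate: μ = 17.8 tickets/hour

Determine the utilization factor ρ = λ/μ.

Server utilization: ρ = λ/μ
ρ = 11.2/17.8 = 0.6292
The server is busy 62.92% of the time.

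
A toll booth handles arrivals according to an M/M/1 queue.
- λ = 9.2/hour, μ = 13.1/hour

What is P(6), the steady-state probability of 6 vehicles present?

ρ = λ/μ = 9.2/13.1 = 0.7023
P(n) = (1-ρ)ρⁿ
P(6) = (1-0.7023) × 0.7023^6
P(6) = 0.2977 × 0.1200
P(6) = 0.03572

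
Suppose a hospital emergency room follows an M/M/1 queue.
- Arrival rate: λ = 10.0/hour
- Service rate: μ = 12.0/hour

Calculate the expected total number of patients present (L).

ρ = λ/μ = 10.0/12.0 = 0.8333
For M/M/1: L = λ/(μ-λ)
L = 10.0/(12.0-10.0) = 10.0/2.00
L = 5.0000 patients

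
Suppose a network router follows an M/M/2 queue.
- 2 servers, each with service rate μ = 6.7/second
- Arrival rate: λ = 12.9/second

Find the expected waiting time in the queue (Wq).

Traffic intensity: ρ = λ/(cμ) = 12.9/(2×6.7) = 0.9627
Since ρ = 0.9627 < 1, system is stable.
Offered load a = λ/μ = cρ = 12.9/6.7 = 1.9254
P₀ = [ Σₙ₌₀^1 aⁿ/n! + a^2/(2!(1-ρ)) ]⁻¹
Σ = a^0/0! + a^1/1! = 1.0000 + 1.9254 = 2.9254
a^2/(2!(1-ρ)) = 3.70706/(2 × 0.0373134) = 49.6746
P₀ = 1/(2.9254 + 49.6746) = 0.01901
Lq = P₀·a^2·ρ / (2!(1-ρ)²) = 0.01901141 × 3.707062 × 0.9626866 / (2 × 0.001392292) = 24.3651
Wq = Lq/λ = 24.3651/12.9 = 1.8888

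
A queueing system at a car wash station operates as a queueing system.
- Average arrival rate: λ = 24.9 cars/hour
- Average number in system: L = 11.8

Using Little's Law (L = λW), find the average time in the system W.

Little's Law: L = λW, so W = L/λ
W = 11.8/24.9 = 0.4739 hours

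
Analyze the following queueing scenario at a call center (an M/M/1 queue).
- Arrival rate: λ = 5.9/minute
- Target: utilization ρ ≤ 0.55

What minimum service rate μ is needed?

ρ = λ/μ, so μ = λ/ρ
μ ≥ 5.9/0.55 = 10.7273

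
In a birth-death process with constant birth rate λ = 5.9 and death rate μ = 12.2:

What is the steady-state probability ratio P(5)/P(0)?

For constant rates: P(n)/P(0) = (λ/μ)^n
P(5)/P(0) = (5.9/12.2)^5 = 0.4836^5 = 0.02645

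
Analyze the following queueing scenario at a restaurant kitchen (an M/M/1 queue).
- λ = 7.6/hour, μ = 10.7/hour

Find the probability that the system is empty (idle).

ρ = λ/μ = 7.6/10.7 = 0.7103
P(0) = 1 - ρ = 1 - 0.7103 = 0.2897
The server is idle 28.97% of the time.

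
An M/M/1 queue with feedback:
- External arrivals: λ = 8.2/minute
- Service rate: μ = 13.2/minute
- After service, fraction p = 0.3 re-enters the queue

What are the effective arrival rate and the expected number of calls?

Effective arrival rate: λ_eff = λ/(1-p) = 8.2/(1-0.3) = 8.2/0.70 = 11.71429
ρ = λ_eff/μ = 11.71429/13.2 = 0.887446
L = ρ/(1-ρ) = 0.887446/(1-0.887446) = 7.8846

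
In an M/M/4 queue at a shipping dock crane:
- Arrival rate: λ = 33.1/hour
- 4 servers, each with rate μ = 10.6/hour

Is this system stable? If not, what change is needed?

Stability requires ρ = λ/(cμ) < 1
ρ = 33.1/(4 × 10.6) = 33.1/42.40 = 0.7807
Since 0.7807 < 1, the system is STABLE.
The servers are busy 78.07% of the time.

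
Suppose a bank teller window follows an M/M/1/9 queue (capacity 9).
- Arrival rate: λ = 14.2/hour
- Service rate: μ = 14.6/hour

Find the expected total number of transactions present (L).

ρ = λ/μ = 14.2/14.6 = 0.9726
P₀ = (1-ρ)/(1-ρ^(K+1)) = (1-0.9726)/(1-0.9726^10) = 0.027400/0.24257 = 0.1130
P_K = P₀×ρ^K = 0.11296 × 0.9726^9 = 0.11296 × 0.77877 = 0.08797
L = ρ[1 - (K+1)ρ^K + Kρ^(K+1)] / [(1-ρ)(1-ρ^(K+1))]
L = 0.9726 × (1 - 10×0.77876852 + 9×0.75743026) / ((1 - 0.9726) × (1 - 0.75743026)) = 4.2711 transactions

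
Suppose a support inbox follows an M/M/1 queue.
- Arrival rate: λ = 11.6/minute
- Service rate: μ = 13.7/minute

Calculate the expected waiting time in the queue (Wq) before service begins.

First, compute utilization: ρ = λ/μ = 11.6/13.7 = 0.8467
For M/M/1: Wq = λ/(μ(μ-λ))
Wq = 11.6/(13.7 × (13.7-11.6))
Wq = 11.6/(13.7 × 2.10)
Wq = 0.4032 minutes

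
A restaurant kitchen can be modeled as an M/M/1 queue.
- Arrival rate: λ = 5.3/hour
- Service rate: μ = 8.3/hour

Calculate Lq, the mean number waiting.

ρ = λ/μ = 5.3/8.3 = 0.6386
For M/M/1: Lq = λ²/(μ(μ-λ))
Lq = 28.09/(8.3 × 3.00)
Lq = 1.1281 orders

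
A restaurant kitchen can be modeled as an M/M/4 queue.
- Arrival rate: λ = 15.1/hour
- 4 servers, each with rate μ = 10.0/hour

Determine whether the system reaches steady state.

Stability requires ρ = λ/(cμ) < 1
ρ = 15.1/(4 × 10.0) = 15.1/40.00 = 0.3775
Since 0.3775 < 1, the system is STABLE.
The servers are busy 37.75% of the time.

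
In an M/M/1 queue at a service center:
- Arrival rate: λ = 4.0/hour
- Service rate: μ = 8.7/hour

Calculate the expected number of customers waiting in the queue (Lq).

ρ = λ/μ = 4.0/8.7 = 0.4598
For M/M/1: Lq = λ²/(μ(μ-λ))
Lq = 16.00/(8.7 × 4.70)
Lq = 0.3913 customers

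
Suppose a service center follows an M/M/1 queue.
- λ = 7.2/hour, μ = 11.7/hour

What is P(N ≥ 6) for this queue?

ρ = λ/μ = 7.2/11.7 = 0.61538
P(N ≥ n) = ρⁿ
P(N ≥ 6) = 0.61538^6
P(N ≥ 6) = 0.05431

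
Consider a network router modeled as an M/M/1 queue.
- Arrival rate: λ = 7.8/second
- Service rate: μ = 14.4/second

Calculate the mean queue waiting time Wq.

First, compute utilization: ρ = λ/μ = 7.8/14.4 = 0.5417
For M/M/1: Wq = λ/(μ(μ-λ))
Wq = 7.8/(14.4 × (14.4-7.8))
Wq = 7.8/(14.4 × 6.60)
Wq = 0.08207 seconds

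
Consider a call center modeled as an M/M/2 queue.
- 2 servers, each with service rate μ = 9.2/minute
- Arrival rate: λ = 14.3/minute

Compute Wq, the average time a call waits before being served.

Traffic intensity: ρ = λ/(cμ) = 14.3/(2×9.2) = 0.7772
Since ρ = 0.7772 < 1, system is stable.
Offered load a = λ/μ = cρ = 14.3/9.2 = 1.5543
P₀ = [ Σₙ₌₀^1 aⁿ/n! + a^2/(2!(1-ρ)) ]⁻¹
Σ = a^0/0! + a^1/1! = 1.0000 + 1.5543 = 2.5543
a^2/(2!(1-ρ)) = 2.41600/(2 × 0.222826) = 5.4213
P₀ = 1/(2.5543 + 5.4213) = 0.1254
Lq = P₀·a^2·ρ / (2!(1-ρ)²) = 0.125382 × 2.41600 × 0.777174 / (2 × 0.0496515) = 2.3708
Wq = Lq/λ = 2.3708/14.3 = 0.1658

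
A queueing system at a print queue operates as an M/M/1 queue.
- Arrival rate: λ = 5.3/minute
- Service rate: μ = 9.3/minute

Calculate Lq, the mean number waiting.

ρ = λ/μ = 5.3/9.3 = 0.5699
For M/M/1: Lq = λ²/(μ(μ-λ))
Lq = 28.09/(9.3 × 4.00)
Lq = 0.7551 jobs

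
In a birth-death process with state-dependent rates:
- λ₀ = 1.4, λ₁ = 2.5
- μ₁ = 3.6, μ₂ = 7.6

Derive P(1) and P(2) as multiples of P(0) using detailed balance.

Balance equations:
State 0: λ₀P₀ = μ₁P₁ → P₁ = (λ₀/μ₁)P₀ = (1.4/3.6)P₀ = 0.3889P₀
State 1: P₂ = (λ₀λ₁)/(μ₁μ₂)P₀ = (1.4×2.5)/(3.6×7.6)P₀ = 0.1279P₀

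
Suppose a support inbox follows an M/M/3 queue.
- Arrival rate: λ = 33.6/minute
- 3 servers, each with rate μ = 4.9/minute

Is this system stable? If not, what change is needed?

Stability requires ρ = λ/(cμ) < 1
ρ = 33.6/(3 × 4.9) = 33.6/14.70 = 2.2857
Since 2.2857 ≥ 1, the system is UNSTABLE.
Need c > λ/μ = 33.6/4.9 = 6.86.
Minimum servers needed: c = 7.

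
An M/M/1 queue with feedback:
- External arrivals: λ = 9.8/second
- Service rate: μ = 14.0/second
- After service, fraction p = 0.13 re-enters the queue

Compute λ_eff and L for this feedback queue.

Effective arrival rate: λ_eff = λ/(1-p) = 9.8/(1-0.13) = 9.8/0.87 = 11.264368
ρ = λ_eff/μ = 11.264368/14.0 = 0.8045977
L = ρ/(1-ρ) = 0.8045977/(1-0.8045977) = 4.1176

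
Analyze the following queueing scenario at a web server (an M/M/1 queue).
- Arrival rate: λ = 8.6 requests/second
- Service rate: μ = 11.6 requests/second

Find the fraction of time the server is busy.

Server utilization: ρ = λ/μ
ρ = 8.6/11.6 = 0.7414
The server is busy 74.14% of the time.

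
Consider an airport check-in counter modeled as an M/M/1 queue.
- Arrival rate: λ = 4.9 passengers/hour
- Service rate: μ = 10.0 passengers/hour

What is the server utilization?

Server utilization: ρ = λ/μ
ρ = 4.9/10.0 = 0.4900
The server is busy 49.00% of the time.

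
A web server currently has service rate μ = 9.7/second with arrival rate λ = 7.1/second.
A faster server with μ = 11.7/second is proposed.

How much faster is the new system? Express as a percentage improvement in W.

System 1: ρ₁ = 7.1/9.7 = 0.7320, W₁ = 1/(9.7-7.1) = 0.38462
System 2: ρ₂ = 7.1/11.7 = 0.6068, W₂ = 1/(11.7-7.1) = 0.21739
Improvement: (W₁-W₂)/W₁ = (0.38462-0.21739)/0.38462 = 43.48%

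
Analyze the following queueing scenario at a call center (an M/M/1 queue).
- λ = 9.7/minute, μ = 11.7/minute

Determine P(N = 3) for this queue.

ρ = λ/μ = 9.7/11.7 = 0.82906
P(n) = (1-ρ)ρⁿ
P(3) = (1-0.82906) × 0.82906^3
P(3) = 0.17094 × 0.56985
P(3) = 0.09741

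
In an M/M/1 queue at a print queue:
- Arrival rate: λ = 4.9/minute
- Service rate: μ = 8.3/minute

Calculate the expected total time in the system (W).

First, compute utilization: ρ = λ/μ = 4.9/8.3 = 0.5904
For M/M/1: W = 1/(μ-λ)
W = 1/(8.3-4.9) = 1/3.40
W = 0.2941 minutes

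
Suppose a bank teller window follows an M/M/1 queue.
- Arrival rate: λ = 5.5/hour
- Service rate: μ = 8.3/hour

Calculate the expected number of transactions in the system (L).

ρ = λ/μ = 5.5/8.3 = 0.6627
For M/M/1: L = λ/(μ-λ)
L = 5.5/(8.3-5.5) = 5.5/2.80
L = 1.9643 transactions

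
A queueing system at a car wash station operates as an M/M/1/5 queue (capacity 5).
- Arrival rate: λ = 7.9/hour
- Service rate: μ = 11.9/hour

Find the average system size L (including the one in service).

ρ = λ/μ = 7.9/11.9 = 0.66387
P₀ = (1-ρ)/(1-ρ^(K+1)) = (1-0.66387)/(1-0.66387^6) = 0.3361/0.9144 = 0.3676
P_K = P₀×ρ^K = 0.36760 × 0.66387^5 = 0.36760 × 0.12895 = 0.04740
L = ρ[1 - (K+1)ρ^K + Kρ^(K+1)] / [(1-ρ)(1-ρ^(K+1))]
L = 0.66387 × (1 - 6×0.12895 + 5×0.085605) / ((1 - 0.66387) × (1 - 0.085605)) = 1.4133 cars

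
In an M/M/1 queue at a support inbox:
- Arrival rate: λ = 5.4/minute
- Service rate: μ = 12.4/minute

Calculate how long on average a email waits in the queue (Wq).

First, compute utilization: ρ = λ/μ = 5.4/12.4 = 0.4355
For M/M/1: Wq = λ/(μ(μ-λ))
Wq = 5.4/(12.4 × (12.4-5.4))
Wq = 5.4/(12.4 × 7.00)
Wq = 0.06221 minutes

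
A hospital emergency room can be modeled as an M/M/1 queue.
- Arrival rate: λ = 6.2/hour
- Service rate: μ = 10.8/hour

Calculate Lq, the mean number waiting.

ρ = λ/μ = 6.2/10.8 = 0.5741
For M/M/1: Lq = λ²/(μ(μ-λ))
Lq = 38.44/(10.8 × 4.60)
Lq = 0.7738 patients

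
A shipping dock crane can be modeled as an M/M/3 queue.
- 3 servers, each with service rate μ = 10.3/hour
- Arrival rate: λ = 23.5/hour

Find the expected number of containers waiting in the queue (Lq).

Traffic intensity: ρ = λ/(cμ) = 23.5/(3×10.3) = 0.7605
Since ρ = 0.7605 < 1, system is stable.
Offered load a = λ/μ = cρ = 23.5/10.3 = 2.2816
P₀ = [ Σₙ₌₀^2 aⁿ/n! + a^3/(3!(1-ρ)) ]⁻¹
Σ = a^0/0! + a^1/1! + a^2/2! = 1.0000 + 2.2816 + 2.6027 = 5.8843
a^3/(3!(1-ρ)) = 11.8766/(6 × 0.23948) = 8.2655
P₀ = 1/(5.8843 + 8.2655) = 0.07067
Lq = P₀·a^3·ρ / (3!(1-ρ)²) = 0.07067 × 11.8766 × 0.7605 / (6 × 0.05735) = 1.8550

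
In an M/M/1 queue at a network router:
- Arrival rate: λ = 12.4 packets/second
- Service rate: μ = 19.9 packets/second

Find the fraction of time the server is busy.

Server utilization: ρ = λ/μ
ρ = 12.4/19.9 = 0.6231
The server is busy 62.31% of the time.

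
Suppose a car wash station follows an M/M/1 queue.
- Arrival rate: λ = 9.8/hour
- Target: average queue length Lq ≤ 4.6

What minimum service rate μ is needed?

For M/M/1: Lq = λ²/(μ(μ-λ))
Need Lq ≤ 4.6, i.e. μ(μ-λ) ≥ λ²/4.6
μ² - 9.8μ - 96.04/4.6 ≥ 0  →  μ² - 9.8μ - 20.87826 ≥ 0
Quadratic formula (positive root): μ = [λ + √(λ² + 4×20.87826)]/2
Discriminant: 96.04 + 4×20.87826 = 179.5530, √179.5530 = 13.39974
μ ≥ (9.8 + 13.39974)/2 = 11.5999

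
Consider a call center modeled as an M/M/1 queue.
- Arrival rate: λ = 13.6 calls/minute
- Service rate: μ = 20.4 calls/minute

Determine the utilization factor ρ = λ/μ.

Server utilization: ρ = λ/μ
ρ = 13.6/20.4 = 0.6667
The server is busy 66.67% of the time.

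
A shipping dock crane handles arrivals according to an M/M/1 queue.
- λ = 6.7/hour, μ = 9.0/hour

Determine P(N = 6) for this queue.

ρ = λ/μ = 6.7/9.0 = 0.74444
P(n) = (1-ρ)ρⁿ
P(6) = (1-0.74444) × 0.74444^6
P(6) = 0.2556 × 0.1702
P(6) = 0.04350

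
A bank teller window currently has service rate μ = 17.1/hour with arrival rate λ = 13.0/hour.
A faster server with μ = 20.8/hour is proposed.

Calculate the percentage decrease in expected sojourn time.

System 1: ρ₁ = 13.0/17.1 = 0.7602, W₁ = 1/(17.1-13.0) = 0.2439
System 2: ρ₂ = 13.0/20.8 = 0.6250, W₂ = 1/(20.8-13.0) = 0.1282
Improvement: (W₁-W₂)/W₁ = (0.2439-0.1282)/0.2439 = 47.44%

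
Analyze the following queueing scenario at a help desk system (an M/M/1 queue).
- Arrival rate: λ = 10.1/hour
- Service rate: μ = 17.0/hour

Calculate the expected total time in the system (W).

First, compute utilization: ρ = λ/μ = 10.1/17.0 = 0.5941
For M/M/1: W = 1/(μ-λ)
W = 1/(17.0-10.1) = 1/6.90
W = 0.1449 hours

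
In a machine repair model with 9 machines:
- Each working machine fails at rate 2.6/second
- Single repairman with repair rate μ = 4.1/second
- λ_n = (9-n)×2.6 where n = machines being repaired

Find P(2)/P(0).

P(2)/P(0) = ∏_{i=0}^{2-1} λ_i/μ_{i+1}
= (9-0)×2.6/4.1 × (9-1)×2.6/4.1
= 28.9542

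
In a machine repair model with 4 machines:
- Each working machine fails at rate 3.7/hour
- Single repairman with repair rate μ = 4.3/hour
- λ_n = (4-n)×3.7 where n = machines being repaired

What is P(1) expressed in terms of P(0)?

P(1)/P(0) = ∏_{i=0}^{1-1} λ_i/μ_{i+1}
= (4-0)×3.7/4.3
= 3.4419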